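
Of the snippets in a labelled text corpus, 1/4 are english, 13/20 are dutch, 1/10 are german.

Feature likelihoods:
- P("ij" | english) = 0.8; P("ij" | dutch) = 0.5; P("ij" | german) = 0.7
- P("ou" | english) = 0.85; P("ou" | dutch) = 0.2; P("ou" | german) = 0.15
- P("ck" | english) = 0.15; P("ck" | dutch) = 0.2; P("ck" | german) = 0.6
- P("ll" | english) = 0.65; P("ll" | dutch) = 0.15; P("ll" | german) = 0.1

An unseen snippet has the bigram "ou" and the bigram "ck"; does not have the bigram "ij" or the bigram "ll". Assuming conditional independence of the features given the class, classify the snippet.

english: 0.25 × (1−0.8) × 0.85 × 0.15 × (1−0.65) = 0.00223125
dutch: 0.65 × (1−0.5) × 0.2 × 0.2 × (1−0.15) = 0.01105
german: 0.1 × (1−0.7) × 0.15 × 0.6 × (1−0.1) = 0.00243
Highest score → dutch.

dutch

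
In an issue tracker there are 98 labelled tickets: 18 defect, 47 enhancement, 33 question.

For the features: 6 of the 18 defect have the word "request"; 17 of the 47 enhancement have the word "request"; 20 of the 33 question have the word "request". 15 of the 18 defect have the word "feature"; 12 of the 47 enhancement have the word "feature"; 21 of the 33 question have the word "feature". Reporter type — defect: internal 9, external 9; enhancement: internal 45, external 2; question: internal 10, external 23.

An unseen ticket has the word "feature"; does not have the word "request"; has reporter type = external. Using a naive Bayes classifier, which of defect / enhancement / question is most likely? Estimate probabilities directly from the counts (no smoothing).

question

defect: (18/98) × (12/18) × (15/18) × (9/18) ≈ 0.0510204
enhancement: (47/98) × (30/47) × (12/47) × (2/47) ≈ 0.00332591
question: (33/98) × (13/33) × (21/33) × (23/33) ≈ 0.0588351
Highest score → question.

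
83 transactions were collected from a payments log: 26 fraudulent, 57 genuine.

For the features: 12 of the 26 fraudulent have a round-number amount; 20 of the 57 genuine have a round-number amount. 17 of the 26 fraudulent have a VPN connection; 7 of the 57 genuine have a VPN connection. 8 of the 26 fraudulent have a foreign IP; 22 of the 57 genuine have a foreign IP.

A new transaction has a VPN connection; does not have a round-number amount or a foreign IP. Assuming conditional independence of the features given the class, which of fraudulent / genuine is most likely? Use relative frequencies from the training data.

fraudulent

fraudulent: (26/83) × (14/26) × (17/26) × (18/26) ≈ 0.0763527
genuine: (57/83) × (37/57) × (7/57) × (35/57) ≈ 0.0336155
Highest score → fraudulent.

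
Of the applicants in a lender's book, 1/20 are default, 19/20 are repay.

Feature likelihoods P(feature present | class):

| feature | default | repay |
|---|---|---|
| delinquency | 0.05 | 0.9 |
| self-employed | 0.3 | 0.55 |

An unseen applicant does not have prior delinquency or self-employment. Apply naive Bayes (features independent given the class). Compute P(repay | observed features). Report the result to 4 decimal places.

default: 0.05 × (1−0.05) × (1−0.3) = 0.03325
repay: 0.95 × (1−0.9) × (1−0.55) = 0.04275
P(repay | x) = 0.04275 / 0.076 ≈ 0.5625

0.5625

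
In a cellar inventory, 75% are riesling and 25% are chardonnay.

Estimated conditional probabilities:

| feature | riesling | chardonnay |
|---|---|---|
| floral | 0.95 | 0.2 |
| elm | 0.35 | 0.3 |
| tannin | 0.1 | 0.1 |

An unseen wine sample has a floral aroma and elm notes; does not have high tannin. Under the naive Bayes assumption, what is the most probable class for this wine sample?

riesling

riesling: 0.75 × 0.95 × 0.35 × (1−0.1) = 0.2244375
chardonnay: 0.25 × 0.2 × 0.3 × (1−0.1) = 0.0135
Highest score → riesling.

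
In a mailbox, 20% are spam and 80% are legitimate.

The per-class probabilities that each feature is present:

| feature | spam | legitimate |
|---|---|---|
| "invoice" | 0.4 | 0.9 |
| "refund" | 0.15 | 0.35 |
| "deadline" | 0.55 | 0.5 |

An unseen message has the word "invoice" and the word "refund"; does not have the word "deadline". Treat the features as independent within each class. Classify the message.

spam: 0.2 × 0.4 × 0.15 × (1−0.55) = 0.0054
legitimate: 0.8 × 0.9 × 0.35 × (1−0.5) = 0.126
Highest score → legitimate.

legitimate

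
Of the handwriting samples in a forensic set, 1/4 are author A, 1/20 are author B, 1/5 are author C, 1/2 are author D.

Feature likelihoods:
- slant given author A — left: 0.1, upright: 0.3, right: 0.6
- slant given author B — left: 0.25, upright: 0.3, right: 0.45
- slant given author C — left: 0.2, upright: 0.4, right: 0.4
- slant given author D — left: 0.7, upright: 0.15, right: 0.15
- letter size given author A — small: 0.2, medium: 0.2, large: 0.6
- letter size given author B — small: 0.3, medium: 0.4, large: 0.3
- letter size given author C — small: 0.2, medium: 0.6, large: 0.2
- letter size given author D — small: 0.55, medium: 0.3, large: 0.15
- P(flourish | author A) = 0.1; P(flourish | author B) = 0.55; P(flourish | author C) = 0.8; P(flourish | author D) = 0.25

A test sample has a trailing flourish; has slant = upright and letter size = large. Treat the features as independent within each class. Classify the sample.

author A: 0.25 × 0.3 × 0.6 × 0.1 = 0.0045
author B: 0.05 × 0.3 × 0.3 × 0.55 = 0.002475
author C: 0.2 × 0.4 × 0.2 × 0.8 = 0.0128
author D: 0.5 × 0.15 × 0.15 × 0.25 = 0.0028125
Highest score → author C.

author C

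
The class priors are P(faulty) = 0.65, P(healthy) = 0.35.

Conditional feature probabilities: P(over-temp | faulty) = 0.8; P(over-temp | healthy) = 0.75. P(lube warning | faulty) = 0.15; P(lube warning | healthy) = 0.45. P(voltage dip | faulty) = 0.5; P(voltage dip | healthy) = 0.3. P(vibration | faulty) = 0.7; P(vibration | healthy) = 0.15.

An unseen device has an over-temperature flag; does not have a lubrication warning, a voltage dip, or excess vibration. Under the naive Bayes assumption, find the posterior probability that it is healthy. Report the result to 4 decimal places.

faulty: 0.65 × 0.8 × (1−0.15) × (1−0.5) × (1−0.7) = 0.0663
healthy: 0.35 × 0.75 × (1−0.45) × (1−0.3) × (1−0.15) = 0.085903125
P(healthy | x) = 0.085903125 / 0.152203125 ≈ 0.5644

0.5644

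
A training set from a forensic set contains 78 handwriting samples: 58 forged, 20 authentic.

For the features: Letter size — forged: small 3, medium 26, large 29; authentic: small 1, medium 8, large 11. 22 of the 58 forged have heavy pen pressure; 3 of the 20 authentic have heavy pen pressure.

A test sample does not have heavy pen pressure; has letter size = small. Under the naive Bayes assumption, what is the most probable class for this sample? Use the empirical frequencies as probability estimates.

forged: (58/78) × (3/58) × (36/58) ≈ 0.0238727
authentic: (20/78) × (1/20) × (17/20) ≈ 0.0108974
Highest score → forged.

forged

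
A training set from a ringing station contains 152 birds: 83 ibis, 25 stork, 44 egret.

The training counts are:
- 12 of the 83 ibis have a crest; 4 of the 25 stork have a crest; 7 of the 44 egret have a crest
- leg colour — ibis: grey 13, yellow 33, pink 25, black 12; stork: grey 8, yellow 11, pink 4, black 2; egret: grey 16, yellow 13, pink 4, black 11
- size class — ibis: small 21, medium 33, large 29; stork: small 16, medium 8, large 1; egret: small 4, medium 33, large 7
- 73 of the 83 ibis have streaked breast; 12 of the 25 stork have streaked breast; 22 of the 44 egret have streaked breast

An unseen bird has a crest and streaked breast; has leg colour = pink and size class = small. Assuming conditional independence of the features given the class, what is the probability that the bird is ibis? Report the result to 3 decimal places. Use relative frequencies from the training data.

0.781

ibis: (83/152) × (12/83) × (25/83) × (21/83) × (73/83) ≈ 0.00529158
stork: (25/152) × (4/25) × (4/25) × (16/25) × (12/25) ≈ 0.00129347
egret: (44/152) × (7/44) × (4/44) × (4/44) × (22/44) ≈ 0.0001903
P(ibis | x) = 0.00529158 / 0.00677535 ≈ 0.781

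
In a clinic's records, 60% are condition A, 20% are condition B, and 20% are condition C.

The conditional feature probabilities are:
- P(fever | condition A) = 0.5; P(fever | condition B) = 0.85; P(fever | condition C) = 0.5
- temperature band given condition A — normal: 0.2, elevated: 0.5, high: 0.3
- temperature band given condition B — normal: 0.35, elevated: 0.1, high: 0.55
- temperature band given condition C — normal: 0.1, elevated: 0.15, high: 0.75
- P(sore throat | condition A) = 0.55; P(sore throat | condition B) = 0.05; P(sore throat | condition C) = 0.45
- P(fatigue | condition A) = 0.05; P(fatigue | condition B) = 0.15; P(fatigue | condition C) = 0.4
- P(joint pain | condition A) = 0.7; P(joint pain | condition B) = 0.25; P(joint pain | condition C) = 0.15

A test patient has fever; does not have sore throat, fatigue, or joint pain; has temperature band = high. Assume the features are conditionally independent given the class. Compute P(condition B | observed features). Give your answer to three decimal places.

0.635

condition A: 0.6 × 0.5 × 0.3 × (1−0.55) × (1−0.05) × (1−0.7) = 0.0115425
condition B: 0.2 × 0.85 × 0.55 × (1−0.05) × (1−0.15) × (1−0.25) = 0.0566259375
condition C: 0.2 × 0.5 × 0.75 × (1−0.45) × (1−0.4) × (1−0.15) = 0.0210375
P(condition B | x) = 0.0566259375 / 0.0892059375 ≈ 0.635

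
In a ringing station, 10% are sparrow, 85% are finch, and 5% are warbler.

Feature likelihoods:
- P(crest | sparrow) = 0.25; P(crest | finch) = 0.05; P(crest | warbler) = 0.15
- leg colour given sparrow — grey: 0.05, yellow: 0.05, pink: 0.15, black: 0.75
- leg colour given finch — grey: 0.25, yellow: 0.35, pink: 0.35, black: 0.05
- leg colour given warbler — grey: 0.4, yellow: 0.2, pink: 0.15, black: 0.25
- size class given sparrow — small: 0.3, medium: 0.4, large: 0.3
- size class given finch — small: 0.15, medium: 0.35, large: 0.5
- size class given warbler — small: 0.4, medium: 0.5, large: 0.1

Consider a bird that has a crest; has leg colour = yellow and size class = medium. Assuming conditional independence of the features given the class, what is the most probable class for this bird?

sparrow: 0.1 × 0.25 × 0.05 × 0.4 = 0.0005
finch: 0.85 × 0.05 × 0.35 × 0.35 = 0.00520625
warbler: 0.05 × 0.15 × 0.2 × 0.5 = 0.00075
Highest score → finch.

finch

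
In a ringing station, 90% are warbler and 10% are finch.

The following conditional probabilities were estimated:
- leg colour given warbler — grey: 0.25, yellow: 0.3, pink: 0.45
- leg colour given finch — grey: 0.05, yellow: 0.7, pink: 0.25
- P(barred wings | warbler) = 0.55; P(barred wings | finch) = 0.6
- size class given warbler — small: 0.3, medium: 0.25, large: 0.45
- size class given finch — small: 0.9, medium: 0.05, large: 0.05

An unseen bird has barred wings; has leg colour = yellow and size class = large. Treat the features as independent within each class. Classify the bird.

warbler: 0.9 × 0.3 × 0.55 × 0.45 = 0.066825
finch: 0.1 × 0.7 × 0.6 × 0.05 = 0.0021
Highest score → warbler.

warbler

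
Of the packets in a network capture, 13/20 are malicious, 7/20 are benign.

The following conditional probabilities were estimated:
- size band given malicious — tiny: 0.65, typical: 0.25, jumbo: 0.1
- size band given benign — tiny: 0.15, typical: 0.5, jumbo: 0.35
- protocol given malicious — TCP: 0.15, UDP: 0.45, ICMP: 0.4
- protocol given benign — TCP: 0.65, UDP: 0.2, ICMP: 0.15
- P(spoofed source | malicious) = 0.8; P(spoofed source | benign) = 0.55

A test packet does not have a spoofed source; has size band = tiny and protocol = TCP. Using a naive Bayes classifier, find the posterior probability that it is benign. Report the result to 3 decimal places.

malicious: 0.65 × 0.65 × 0.15 × (1−0.8) = 0.012675
benign: 0.35 × 0.15 × 0.65 × (1−0.55) = 0.01535625
P(benign | x) = 0.01535625 / 0.02803125 ≈ 0.548

0.548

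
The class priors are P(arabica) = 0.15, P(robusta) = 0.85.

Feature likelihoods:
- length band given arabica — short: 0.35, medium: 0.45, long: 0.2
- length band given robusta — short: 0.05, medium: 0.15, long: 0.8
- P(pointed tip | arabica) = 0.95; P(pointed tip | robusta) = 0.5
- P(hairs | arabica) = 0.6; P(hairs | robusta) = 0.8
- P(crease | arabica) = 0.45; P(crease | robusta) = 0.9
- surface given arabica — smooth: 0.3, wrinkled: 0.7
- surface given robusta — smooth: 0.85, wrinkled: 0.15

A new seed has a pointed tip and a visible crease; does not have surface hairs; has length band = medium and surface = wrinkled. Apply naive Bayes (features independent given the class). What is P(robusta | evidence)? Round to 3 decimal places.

0.176

arabica: 0.15 × 0.45 × 0.95 × (1−0.6) × 0.45 × 0.7 = 0.00807975
robusta: 0.85 × 0.15 × 0.5 × (1−0.8) × 0.9 × 0.15 = 0.00172125
P(robusta | x) = 0.00172125 / 0.009801 ≈ 0.176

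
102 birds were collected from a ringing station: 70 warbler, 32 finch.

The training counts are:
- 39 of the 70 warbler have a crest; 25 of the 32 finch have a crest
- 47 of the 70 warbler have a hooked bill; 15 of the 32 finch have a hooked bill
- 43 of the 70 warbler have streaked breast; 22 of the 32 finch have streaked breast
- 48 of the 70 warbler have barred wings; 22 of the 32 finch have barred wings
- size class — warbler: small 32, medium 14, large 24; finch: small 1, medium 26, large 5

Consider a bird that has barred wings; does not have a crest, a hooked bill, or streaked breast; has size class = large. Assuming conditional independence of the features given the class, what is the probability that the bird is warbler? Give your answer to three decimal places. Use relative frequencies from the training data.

warbler: (70/102) × (31/70) × (23/70) × (27/70) × (48/70) × (24/70) ≈ 0.00905552
finch: (32/102) × (7/32) × (17/32) × (10/32) × (22/32) × (5/32) ≈ 0.00122388
P(warbler | x) = 0.00905552 / 0.0102794 ≈ 0.881

0.881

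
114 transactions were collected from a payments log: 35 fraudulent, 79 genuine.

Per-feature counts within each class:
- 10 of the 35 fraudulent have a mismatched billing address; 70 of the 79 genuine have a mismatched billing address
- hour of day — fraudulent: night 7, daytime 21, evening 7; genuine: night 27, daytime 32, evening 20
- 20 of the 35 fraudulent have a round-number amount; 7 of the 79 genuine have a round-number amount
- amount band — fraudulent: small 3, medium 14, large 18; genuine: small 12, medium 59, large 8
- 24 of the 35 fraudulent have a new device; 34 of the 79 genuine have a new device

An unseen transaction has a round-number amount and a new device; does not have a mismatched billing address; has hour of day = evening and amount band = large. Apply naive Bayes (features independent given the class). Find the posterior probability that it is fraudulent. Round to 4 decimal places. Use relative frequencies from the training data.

fraudulent: (35/114) × (25/35) × (7/35) × (20/35) × (18/35) × (24/35) ≈ 0.00883842
genuine: (79/114) × (9/79) × (20/79) × (7/79) × (8/79) × (34/79) ≈ 0.0000771838
P(fraudulent | x) = 0.00883842 / 0.0089156038 ≈ 0.9913

0.9913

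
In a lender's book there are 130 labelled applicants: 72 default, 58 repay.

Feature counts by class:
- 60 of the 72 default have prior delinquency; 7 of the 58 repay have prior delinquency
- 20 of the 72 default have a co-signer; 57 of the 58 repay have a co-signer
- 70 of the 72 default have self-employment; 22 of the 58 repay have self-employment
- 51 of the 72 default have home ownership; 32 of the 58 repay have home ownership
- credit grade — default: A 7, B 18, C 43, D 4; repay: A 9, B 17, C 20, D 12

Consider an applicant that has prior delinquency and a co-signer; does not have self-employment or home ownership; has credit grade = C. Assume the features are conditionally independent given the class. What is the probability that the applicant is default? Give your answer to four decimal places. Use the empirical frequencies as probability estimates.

0.1089

default: (72/130) × (60/72) × (20/72) × (2/72) × (21/72) × (43/72) ≈ 0.000620334
repay: (58/130) × (7/58) × (57/58) × (36/58) × (26/58) × (20/58) ≈ 0.00507719
P(default | x) = 0.000620334 / 0.005697524 ≈ 0.1089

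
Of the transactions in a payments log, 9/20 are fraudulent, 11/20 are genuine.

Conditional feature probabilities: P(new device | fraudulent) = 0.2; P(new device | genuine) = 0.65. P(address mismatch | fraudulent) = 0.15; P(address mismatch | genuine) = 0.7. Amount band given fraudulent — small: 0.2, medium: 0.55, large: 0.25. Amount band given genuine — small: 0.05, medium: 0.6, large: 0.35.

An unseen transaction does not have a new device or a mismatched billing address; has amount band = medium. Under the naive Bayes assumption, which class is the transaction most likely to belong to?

fraudulent

fraudulent: 0.45 × (1−0.2) × (1−0.15) × 0.55 = 0.1683
genuine: 0.55 × (1−0.65) × (1−0.7) × 0.6 = 0.03465
Highest score → fraudulent.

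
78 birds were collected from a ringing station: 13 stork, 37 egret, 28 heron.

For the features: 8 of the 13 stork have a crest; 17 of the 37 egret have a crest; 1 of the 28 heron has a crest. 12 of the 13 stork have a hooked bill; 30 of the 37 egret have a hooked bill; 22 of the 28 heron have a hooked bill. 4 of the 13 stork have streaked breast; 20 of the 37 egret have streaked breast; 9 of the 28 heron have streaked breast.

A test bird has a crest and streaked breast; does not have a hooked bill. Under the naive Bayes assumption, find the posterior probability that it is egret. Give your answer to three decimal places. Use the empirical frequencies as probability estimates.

stork: (13/78) × (8/13) × (1/13) × (4/13) ≈ 0.00242755
egret: (37/78) × (17/37) × (7/37) × (20/37) ≈ 0.0222884
heron: (28/78) × (1/28) × (6/28) × (9/28) ≈ 0.000883046
P(egret | x) = 0.0222884 / 0.025598996 ≈ 0.871

0.871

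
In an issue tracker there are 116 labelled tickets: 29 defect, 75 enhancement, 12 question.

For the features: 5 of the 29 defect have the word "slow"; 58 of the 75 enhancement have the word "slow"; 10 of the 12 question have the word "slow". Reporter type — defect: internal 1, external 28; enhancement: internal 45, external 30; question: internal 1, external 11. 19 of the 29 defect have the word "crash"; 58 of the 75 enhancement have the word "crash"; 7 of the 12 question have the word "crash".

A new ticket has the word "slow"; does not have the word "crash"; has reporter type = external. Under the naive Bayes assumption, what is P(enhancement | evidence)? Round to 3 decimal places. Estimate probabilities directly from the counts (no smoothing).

0.490

defect: (29/116) × (5/29) × (28/29) × (10/29) ≈ 0.0143507
enhancement: (75/116) × (58/75) × (30/75) × (17/75) ≈ 0.0453333
question: (12/116) × (10/12) × (11/12) × (5/12) ≈ 0.0329262
P(enhancement | x) = 0.0453333 / 0.0926102 ≈ 0.490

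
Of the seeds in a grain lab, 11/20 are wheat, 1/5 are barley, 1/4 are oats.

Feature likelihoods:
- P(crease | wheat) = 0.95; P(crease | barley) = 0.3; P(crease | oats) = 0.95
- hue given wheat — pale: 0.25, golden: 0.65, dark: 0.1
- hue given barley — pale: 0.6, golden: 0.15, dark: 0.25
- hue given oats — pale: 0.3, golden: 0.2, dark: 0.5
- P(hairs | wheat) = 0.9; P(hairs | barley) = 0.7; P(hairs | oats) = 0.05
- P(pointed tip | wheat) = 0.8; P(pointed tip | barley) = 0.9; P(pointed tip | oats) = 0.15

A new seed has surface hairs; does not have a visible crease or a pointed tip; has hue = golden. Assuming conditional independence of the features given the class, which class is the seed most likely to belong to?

wheat

wheat: 0.55 × (1−0.95) × 0.65 × 0.9 × (1−0.8) = 0.0032175
barley: 0.2 × (1−0.3) × 0.15 × 0.7 × (1−0.9) = 0.00147
oats: 0.25 × (1−0.95) × 0.2 × 0.05 × (1−0.15) = 0.00010625
Highest score → wheat.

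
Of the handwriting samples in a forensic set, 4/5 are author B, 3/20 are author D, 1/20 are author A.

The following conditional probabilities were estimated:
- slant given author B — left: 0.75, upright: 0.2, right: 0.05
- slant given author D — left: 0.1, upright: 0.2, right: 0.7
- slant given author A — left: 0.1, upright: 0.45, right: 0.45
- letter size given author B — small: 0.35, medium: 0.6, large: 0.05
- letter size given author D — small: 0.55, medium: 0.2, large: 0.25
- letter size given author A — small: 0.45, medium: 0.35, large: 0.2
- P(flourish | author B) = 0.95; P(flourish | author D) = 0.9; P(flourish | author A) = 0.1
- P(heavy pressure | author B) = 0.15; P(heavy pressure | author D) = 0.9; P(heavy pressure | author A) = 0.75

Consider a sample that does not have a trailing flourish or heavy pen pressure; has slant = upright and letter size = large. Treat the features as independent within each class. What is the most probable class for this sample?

author B: 0.8 × 0.2 × 0.05 × (1−0.95) × (1−0.15) = 0.00034
author D: 0.15 × 0.2 × 0.25 × (1−0.9) × (1−0.9) = 0.000075
author A: 0.05 × 0.45 × 0.2 × (1−0.1) × (1−0.75) = 0.0010125
Highest score → author A.

author A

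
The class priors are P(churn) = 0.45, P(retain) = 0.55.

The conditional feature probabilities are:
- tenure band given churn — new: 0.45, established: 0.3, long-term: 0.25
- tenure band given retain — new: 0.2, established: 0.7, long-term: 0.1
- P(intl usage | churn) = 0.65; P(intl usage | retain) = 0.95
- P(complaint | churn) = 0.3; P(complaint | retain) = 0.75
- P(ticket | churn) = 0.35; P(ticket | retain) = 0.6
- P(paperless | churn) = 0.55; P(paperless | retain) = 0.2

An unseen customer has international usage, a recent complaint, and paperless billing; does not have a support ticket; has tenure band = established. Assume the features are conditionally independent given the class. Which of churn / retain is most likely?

retain

churn: 0.45 × 0.3 × 0.65 × 0.3 × (1−0.35) × 0.55 = 0.0094111875
retain: 0.55 × 0.7 × 0.95 × 0.75 × (1−0.6) × 0.2 = 0.021945
Highest score → retain.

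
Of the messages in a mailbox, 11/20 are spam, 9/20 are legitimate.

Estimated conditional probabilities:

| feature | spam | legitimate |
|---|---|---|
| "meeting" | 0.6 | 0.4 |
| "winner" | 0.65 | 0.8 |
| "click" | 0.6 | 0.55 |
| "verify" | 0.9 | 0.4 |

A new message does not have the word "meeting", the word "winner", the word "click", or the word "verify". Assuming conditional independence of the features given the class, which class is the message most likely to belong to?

legitimate

spam: 0.55 × (1−0.6) × (1−0.65) × (1−0.6) × (1−0.9) = 0.00308
legitimate: 0.45 × (1−0.4) × (1−0.8) × (1−0.55) × (1−0.4) = 0.01458
Highest score → legitimate.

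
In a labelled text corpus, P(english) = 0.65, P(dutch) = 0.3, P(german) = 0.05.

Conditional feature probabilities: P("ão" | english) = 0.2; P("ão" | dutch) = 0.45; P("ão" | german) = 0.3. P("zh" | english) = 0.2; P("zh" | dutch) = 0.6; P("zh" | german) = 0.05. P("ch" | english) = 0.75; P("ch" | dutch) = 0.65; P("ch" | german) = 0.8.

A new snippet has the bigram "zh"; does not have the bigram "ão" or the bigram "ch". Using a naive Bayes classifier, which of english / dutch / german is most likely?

english: 0.65 × (1−0.2) × 0.2 × (1−0.75) = 0.026
dutch: 0.3 × (1−0.45) × 0.6 × (1−0.65) = 0.03465
german: 0.05 × (1−0.3) × 0.05 × (1−0.8) = 0.00035
Highest score → dutch.

dutch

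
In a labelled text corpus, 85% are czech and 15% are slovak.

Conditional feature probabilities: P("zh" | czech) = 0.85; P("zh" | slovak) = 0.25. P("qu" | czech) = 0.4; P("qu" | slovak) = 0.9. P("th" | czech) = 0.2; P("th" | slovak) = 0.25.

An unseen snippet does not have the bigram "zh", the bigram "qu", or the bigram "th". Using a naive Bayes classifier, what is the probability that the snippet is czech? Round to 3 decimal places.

czech: 0.85 × (1−0.85) × (1−0.4) × (1−0.2) = 0.0612
slovak: 0.15 × (1−0.25) × (1−0.9) × (1−0.25) = 0.0084375
P(czech | x) = 0.0612 / 0.0696375 ≈ 0.879

0.879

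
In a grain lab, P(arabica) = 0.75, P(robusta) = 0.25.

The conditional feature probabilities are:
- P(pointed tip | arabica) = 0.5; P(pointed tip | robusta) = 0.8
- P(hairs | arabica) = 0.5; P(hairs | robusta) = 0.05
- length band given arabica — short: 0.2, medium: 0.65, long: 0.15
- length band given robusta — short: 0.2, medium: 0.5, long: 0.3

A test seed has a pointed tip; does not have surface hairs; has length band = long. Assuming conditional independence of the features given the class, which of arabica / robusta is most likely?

robusta

arabica: 0.75 × 0.5 × (1−0.5) × 0.15 = 0.028125
robusta: 0.25 × 0.8 × (1−0.05) × 0.3 = 0.057
Highest score → robusta.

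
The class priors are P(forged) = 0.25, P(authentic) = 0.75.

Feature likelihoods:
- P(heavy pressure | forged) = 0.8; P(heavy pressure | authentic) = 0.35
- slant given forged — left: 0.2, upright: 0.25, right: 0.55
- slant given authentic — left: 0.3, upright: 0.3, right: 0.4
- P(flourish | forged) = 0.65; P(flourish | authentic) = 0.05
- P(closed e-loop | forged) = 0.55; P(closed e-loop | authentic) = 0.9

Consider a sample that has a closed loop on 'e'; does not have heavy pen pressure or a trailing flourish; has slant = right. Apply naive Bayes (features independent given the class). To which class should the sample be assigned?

forged: 0.25 × (1−0.8) × 0.55 × (1−0.65) × 0.55 = 0.00529375
authentic: 0.75 × (1−0.35) × 0.4 × (1−0.05) × 0.9 = 0.166725
Highest score → authentic.

authentic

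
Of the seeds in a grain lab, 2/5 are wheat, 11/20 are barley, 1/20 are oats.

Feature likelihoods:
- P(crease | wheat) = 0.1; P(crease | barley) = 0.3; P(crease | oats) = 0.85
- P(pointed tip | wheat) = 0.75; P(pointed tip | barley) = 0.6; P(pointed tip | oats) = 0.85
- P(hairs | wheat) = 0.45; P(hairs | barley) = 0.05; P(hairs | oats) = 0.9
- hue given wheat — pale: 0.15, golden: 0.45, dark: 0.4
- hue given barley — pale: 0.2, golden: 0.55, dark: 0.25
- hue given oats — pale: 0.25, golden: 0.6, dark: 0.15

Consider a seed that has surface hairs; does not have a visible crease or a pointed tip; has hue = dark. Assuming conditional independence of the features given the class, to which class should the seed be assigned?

wheat

wheat: 0.4 × (1−0.1) × (1−0.75) × 0.45 × 0.4 = 0.0162
barley: 0.55 × (1−0.3) × (1−0.6) × 0.05 × 0.25 = 0.001925
oats: 0.05 × (1−0.85) × (1−0.85) × 0.9 × 0.15 = 0.000151875
Highest score → wheat.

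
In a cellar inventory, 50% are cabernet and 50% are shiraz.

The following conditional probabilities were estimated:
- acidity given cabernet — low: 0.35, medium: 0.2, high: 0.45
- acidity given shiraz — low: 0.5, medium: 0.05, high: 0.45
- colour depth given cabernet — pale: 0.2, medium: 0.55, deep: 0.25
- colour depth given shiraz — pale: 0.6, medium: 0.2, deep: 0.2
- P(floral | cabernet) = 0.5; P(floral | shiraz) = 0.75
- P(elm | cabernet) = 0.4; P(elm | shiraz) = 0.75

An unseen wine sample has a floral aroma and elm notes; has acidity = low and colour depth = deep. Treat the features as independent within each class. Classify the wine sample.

shiraz

cabernet: 0.5 × 0.35 × 0.25 × 0.5 × 0.4 = 0.00875
shiraz: 0.5 × 0.5 × 0.2 × 0.75 × 0.75 = 0.028125
Highest score → shiraz.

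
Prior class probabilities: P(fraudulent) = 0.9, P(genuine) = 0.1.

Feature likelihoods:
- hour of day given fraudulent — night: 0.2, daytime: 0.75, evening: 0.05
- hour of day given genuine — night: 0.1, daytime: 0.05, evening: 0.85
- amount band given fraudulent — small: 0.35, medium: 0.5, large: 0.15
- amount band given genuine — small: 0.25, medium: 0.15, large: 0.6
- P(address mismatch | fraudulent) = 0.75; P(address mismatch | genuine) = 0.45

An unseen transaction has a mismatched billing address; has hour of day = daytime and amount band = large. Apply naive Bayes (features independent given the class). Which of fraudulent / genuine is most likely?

fraudulent

fraudulent: 0.9 × 0.75 × 0.15 × 0.75 = 0.0759375
genuine: 0.1 × 0.05 × 0.6 × 0.45 = 0.00135
Highest score → fraudulent.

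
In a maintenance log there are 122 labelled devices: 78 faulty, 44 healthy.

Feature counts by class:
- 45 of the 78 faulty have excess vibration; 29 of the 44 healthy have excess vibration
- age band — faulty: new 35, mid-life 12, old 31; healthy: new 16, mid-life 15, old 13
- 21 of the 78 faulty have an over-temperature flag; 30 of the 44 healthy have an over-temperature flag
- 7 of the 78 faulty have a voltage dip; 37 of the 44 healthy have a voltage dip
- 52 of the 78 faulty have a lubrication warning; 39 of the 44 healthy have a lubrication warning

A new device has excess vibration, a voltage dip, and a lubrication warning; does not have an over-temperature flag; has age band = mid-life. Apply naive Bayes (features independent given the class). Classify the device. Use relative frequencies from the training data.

faulty: (78/122) × (45/78) × (12/78) × (57/78) × (7/78) × (52/78) ≈ 0.00248103
healthy: (44/122) × (29/44) × (15/44) × (14/44) × (37/44) × (39/44) ≈ 0.0192182
Highest score → healthy.

healthy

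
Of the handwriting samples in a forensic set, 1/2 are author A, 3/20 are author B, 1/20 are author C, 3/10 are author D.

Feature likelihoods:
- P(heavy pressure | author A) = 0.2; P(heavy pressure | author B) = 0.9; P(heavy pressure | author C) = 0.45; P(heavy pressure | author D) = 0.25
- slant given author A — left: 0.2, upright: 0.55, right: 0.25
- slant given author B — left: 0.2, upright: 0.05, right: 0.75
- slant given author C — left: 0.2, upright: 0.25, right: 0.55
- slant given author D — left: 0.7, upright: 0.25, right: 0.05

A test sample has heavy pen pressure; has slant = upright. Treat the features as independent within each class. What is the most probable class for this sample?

author A: 0.5 × 0.2 × 0.55 = 0.055
author B: 0.15 × 0.9 × 0.05 = 0.00675
author C: 0.05 × 0.45 × 0.25 = 0.005625
author D: 0.3 × 0.25 × 0.25 = 0.01875
Highest score → author A.

author A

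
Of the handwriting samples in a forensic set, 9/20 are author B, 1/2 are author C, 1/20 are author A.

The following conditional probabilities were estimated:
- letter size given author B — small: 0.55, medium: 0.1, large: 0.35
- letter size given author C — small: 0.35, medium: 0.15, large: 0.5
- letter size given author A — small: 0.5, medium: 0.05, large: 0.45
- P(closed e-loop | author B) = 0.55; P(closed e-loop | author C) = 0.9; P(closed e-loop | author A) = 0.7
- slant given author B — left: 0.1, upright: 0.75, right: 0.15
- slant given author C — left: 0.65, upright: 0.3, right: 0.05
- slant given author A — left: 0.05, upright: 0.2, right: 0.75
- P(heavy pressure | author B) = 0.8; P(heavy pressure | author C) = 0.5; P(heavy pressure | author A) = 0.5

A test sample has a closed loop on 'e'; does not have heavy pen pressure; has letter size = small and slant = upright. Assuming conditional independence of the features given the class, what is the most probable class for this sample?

author B: 0.45 × 0.55 × 0.55 × 0.75 × (1−0.8) = 0.02041875
author C: 0.5 × 0.35 × 0.9 × 0.3 × (1−0.5) = 0.023625
author A: 0.05 × 0.5 × 0.7 × 0.2 × (1−0.5) = 0.00175
Highest score → author C.

author C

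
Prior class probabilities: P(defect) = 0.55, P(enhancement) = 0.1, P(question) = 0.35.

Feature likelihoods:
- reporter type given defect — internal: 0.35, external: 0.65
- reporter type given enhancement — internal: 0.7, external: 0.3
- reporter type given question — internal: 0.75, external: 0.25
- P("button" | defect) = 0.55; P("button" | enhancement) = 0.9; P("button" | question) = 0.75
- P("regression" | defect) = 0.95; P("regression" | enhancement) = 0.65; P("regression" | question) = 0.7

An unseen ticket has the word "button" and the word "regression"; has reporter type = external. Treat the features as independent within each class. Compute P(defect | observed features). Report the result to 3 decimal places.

0.746

defect: 0.55 × 0.65 × 0.55 × 0.95 = 0.18679375
enhancement: 0.1 × 0.3 × 0.9 × 0.65 = 0.01755
question: 0.35 × 0.25 × 0.75 × 0.7 = 0.0459375
P(defect | x) = 0.18679375 / 0.25028125 ≈ 0.746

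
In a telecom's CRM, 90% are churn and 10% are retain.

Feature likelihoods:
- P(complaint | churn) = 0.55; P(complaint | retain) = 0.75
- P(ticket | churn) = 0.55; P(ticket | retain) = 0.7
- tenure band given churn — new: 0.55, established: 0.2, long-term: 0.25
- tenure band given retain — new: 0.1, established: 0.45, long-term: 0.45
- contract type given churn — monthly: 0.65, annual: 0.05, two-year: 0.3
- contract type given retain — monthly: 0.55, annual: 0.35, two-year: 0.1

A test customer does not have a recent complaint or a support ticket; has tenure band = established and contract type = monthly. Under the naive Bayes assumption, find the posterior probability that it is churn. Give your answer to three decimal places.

churn: 0.9 × (1−0.55) × (1−0.55) × 0.2 × 0.65 = 0.0236925
retain: 0.1 × (1−0.75) × (1−0.7) × 0.45 × 0.55 = 0.00185625
P(churn | x) = 0.0236925 / 0.02554875 ≈ 0.927

0.927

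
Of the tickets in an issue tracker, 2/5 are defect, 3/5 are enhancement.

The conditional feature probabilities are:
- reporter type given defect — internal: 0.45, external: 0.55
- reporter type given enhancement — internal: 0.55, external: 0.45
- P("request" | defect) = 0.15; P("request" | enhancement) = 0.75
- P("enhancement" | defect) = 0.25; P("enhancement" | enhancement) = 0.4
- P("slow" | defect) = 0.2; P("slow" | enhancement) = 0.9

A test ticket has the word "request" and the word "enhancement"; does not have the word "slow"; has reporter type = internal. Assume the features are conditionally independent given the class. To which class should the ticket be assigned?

defect: 0.4 × 0.45 × 0.15 × 0.25 × (1−0.2) = 0.0054
enhancement: 0.6 × 0.55 × 0.75 × 0.4 × (1−0.9) = 0.0099
Highest score → enhancement.

enhancement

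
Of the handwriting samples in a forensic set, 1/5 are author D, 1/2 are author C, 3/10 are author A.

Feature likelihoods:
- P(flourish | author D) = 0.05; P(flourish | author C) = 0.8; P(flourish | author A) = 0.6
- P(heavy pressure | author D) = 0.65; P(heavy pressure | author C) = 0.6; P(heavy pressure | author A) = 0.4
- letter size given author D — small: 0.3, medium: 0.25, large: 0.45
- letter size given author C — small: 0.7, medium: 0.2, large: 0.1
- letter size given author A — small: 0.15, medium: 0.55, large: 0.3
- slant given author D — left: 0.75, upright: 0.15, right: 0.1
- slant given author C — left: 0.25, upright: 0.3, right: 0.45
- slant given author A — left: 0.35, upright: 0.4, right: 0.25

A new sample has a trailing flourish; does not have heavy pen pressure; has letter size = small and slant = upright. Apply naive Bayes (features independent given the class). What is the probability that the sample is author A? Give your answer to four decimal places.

0.1610

author D: 0.2 × 0.05 × (1−0.65) × 0.3 × 0.15 = 0.0001575
author C: 0.5 × 0.8 × (1−0.6) × 0.7 × 0.3 = 0.0336
author A: 0.3 × 0.6 × (1−0.4) × 0.15 × 0.4 = 0.00648
P(author A | x) = 0.00648 / 0.0402375 ≈ 0.1610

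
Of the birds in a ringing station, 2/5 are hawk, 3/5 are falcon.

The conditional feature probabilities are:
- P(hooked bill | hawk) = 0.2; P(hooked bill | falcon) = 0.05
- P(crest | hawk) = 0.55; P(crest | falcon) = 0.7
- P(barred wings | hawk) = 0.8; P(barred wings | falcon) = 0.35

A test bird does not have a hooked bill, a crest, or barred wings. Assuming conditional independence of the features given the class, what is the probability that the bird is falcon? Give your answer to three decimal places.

hawk: 0.4 × (1−0.2) × (1−0.55) × (1−0.8) = 0.0288
falcon: 0.6 × (1−0.05) × (1−0.7) × (1−0.35) = 0.11115
P(falcon | x) = 0.11115 / 0.13995 ≈ 0.794

0.794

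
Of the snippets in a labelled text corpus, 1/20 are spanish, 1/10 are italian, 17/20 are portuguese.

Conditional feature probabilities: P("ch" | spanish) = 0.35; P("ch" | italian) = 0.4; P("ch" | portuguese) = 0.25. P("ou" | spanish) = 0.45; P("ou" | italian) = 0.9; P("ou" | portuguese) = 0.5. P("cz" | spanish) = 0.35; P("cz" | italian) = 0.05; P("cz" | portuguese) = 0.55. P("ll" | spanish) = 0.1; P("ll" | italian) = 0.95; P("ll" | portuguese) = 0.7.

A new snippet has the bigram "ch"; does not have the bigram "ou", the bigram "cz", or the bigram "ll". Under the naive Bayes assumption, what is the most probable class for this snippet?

portuguese

spanish: 0.05 × 0.35 × (1−0.45) × (1−0.35) × (1−0.1) = 0.005630625
italian: 0.1 × 0.4 × (1−0.9) × (1−0.05) × (1−0.95) = 0.00019
portuguese: 0.85 × 0.25 × (1−0.5) × (1−0.55) × (1−0.7) = 0.01434375
Highest score → portuguese.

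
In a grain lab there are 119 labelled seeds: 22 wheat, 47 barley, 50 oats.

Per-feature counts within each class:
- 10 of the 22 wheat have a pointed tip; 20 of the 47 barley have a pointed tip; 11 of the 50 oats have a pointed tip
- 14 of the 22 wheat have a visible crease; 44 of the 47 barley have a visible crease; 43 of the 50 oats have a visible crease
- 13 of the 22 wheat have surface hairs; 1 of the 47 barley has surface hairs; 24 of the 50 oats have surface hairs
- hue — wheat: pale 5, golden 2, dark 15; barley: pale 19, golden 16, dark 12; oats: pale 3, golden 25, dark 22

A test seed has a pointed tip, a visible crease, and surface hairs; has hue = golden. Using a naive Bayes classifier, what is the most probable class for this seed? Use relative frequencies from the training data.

oats

wheat: (22/119) × (10/22) × (14/22) × (13/22) × (2/22) ≈ 0.00287267
barley: (47/119) × (20/47) × (44/47) × (1/47) × (16/47) ≈ 0.00113963
oats: (50/119) × (11/50) × (43/50) × (24/50) × (25/50) ≈ 0.019079
Highest score → oats.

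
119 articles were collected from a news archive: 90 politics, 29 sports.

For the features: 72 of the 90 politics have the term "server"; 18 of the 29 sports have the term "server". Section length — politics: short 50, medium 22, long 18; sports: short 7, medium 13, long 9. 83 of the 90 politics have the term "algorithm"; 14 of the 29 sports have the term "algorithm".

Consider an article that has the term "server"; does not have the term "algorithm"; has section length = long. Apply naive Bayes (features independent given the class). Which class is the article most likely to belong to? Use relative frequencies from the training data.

sports

politics: (90/119) × (72/90) × (18/90) × (7/90) ≈ 0.00941176
sports: (29/119) × (18/29) × (9/29) × (15/29) ≈ 0.0242808
Highest score → sports.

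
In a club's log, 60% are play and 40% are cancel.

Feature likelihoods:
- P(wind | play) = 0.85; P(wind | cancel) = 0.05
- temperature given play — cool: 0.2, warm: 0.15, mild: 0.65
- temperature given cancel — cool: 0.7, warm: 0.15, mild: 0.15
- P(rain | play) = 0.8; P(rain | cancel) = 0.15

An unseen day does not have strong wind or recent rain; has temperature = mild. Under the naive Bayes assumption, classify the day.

play: 0.6 × (1−0.85) × 0.65 × (1−0.8) = 0.0117
cancel: 0.4 × (1−0.05) × 0.15 × (1−0.15) = 0.04845
Highest score → cancel.

cancel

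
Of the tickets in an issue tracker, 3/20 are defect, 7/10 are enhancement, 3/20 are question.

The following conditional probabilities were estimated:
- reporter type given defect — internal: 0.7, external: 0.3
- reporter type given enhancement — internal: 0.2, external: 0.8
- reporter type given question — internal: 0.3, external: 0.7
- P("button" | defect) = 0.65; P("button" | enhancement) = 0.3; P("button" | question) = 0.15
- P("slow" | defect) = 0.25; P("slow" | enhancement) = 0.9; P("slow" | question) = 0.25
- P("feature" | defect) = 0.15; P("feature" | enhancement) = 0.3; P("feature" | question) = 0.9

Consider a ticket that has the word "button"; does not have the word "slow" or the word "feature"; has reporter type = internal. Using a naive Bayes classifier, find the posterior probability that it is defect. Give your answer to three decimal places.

0.927

defect: 0.15 × 0.7 × 0.65 × (1−0.25) × (1−0.15) = 0.043509375
enhancement: 0.7 × 0.2 × 0.3 × (1−0.9) × (1−0.3) = 0.00294
question: 0.15 × 0.3 × 0.15 × (1−0.25) × (1−0.9) = 0.00050625
P(defect | x) = 0.043509375 / 0.046955625 ≈ 0.927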